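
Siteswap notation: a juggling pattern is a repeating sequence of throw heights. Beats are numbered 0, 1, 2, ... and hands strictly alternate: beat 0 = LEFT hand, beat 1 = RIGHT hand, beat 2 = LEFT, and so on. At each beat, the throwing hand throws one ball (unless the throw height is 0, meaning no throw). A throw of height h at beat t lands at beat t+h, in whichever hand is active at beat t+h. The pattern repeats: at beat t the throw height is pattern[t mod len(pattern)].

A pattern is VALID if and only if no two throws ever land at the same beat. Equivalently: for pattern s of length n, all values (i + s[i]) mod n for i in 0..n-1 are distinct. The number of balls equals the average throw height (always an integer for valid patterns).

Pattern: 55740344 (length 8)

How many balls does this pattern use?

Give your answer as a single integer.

Pattern = [5, 5, 7, 4, 0, 3, 4, 4], length n = 8
  position 0: throw height = 5, running sum = 5
  position 1: throw height = 5, running sum = 10
  position 2: throw height = 7, running sum = 17
  position 3: throw height = 4, running sum = 21
  position 4: throw height = 0, running sum = 21
  position 5: throw height = 3, running sum = 24
  position 6: throw height = 4, running sum = 28
  position 7: throw height = 4, running sum = 32
Total sum = 32; balls = sum / n = 32 / 8 = 4

Answer: 4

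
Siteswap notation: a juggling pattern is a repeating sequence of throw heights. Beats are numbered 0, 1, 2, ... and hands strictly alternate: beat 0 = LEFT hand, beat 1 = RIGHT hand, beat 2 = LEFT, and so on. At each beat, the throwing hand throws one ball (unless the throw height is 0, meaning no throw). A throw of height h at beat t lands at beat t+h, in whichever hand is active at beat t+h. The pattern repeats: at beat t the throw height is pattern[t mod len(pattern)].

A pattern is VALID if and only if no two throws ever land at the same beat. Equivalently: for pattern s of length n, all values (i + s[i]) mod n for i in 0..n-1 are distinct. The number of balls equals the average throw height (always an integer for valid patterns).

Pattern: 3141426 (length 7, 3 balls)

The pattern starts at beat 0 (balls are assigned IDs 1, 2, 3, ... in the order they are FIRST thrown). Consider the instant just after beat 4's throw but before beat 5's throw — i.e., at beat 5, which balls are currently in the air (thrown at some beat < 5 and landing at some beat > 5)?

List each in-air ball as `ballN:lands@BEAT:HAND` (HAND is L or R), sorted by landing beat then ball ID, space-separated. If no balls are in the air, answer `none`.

Beat 0 (L): throw ball1 h=3 -> lands@3:R; in-air after throw: [b1@3:R]
Beat 1 (R): throw ball2 h=1 -> lands@2:L; in-air after throw: [b2@2:L b1@3:R]
Beat 2 (L): throw ball2 h=4 -> lands@6:L; in-air after throw: [b1@3:R b2@6:L]
Beat 3 (R): throw ball1 h=1 -> lands@4:L; in-air after throw: [b1@4:L b2@6:L]
Beat 4 (L): throw ball1 h=4 -> lands@8:L; in-air after throw: [b2@6:L b1@8:L]
Beat 5 (R): throw ball3 h=2 -> lands@7:R; in-air after throw: [b2@6:L b3@7:R b1@8:L]

Answer: ball2:lands@6:L ball1:lands@8:L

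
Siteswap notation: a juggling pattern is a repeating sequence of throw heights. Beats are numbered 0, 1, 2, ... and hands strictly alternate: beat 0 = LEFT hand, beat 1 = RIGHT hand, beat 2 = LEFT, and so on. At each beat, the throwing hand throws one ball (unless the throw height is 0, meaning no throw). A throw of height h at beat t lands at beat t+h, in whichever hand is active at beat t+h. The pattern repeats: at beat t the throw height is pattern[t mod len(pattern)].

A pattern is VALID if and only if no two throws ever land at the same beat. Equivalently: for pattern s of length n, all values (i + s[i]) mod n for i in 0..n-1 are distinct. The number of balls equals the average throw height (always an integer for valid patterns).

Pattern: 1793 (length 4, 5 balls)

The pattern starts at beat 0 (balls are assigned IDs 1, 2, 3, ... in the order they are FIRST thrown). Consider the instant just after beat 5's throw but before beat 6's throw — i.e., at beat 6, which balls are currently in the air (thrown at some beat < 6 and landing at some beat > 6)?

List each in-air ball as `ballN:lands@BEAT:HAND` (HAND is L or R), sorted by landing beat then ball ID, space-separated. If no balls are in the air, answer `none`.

Answer: ball1:lands@8:L ball2:lands@11:R ball4:lands@12:L

Derivation:
Beat 0 (L): throw ball1 h=1 -> lands@1:R; in-air after throw: [b1@1:R]
Beat 1 (R): throw ball1 h=7 -> lands@8:L; in-air after throw: [b1@8:L]
Beat 2 (L): throw ball2 h=9 -> lands@11:R; in-air after throw: [b1@8:L b2@11:R]
Beat 3 (R): throw ball3 h=3 -> lands@6:L; in-air after throw: [b3@6:L b1@8:L b2@11:R]
Beat 4 (L): throw ball4 h=1 -> lands@5:R; in-air after throw: [b4@5:R b3@6:L b1@8:L b2@11:R]
Beat 5 (R): throw ball4 h=7 -> lands@12:L; in-air after throw: [b3@6:L b1@8:L b2@11:R b4@12:L]
Beat 6 (L): throw ball3 h=9 -> lands@15:R; in-air after throw: [b1@8:L b2@11:R b4@12:L b3@15:R]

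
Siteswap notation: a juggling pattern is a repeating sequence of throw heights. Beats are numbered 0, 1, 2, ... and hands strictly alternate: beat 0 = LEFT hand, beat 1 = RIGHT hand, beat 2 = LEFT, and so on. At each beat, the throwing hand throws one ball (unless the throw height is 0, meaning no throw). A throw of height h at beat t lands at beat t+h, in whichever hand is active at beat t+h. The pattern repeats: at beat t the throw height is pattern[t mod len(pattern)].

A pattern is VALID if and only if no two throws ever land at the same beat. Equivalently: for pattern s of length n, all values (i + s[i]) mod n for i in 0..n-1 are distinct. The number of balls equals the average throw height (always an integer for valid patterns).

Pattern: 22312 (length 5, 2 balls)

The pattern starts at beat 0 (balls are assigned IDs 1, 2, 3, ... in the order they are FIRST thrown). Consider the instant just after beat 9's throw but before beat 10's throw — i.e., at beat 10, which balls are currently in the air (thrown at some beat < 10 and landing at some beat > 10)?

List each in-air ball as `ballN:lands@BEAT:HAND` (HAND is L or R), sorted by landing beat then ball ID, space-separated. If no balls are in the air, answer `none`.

Beat 0 (L): throw ball1 h=2 -> lands@2:L; in-air after throw: [b1@2:L]
Beat 1 (R): throw ball2 h=2 -> lands@3:R; in-air after throw: [b1@2:L b2@3:R]
Beat 2 (L): throw ball1 h=3 -> lands@5:R; in-air after throw: [b2@3:R b1@5:R]
Beat 3 (R): throw ball2 h=1 -> lands@4:L; in-air after throw: [b2@4:L b1@5:R]
Beat 4 (L): throw ball2 h=2 -> lands@6:L; in-air after throw: [b1@5:R b2@6:L]
Beat 5 (R): throw ball1 h=2 -> lands@7:R; in-air after throw: [b2@6:L b1@7:R]
Beat 6 (L): throw ball2 h=2 -> lands@8:L; in-air after throw: [b1@7:R b2@8:L]
Beat 7 (R): throw ball1 h=3 -> lands@10:L; in-air after throw: [b2@8:L b1@10:L]
Beat 8 (L): throw ball2 h=1 -> lands@9:R; in-air after throw: [b2@9:R b1@10:L]
Beat 9 (R): throw ball2 h=2 -> lands@11:R; in-air after throw: [b1@10:L b2@11:R]
Beat 10 (L): throw ball1 h=2 -> lands@12:L; in-air after throw: [b2@11:R b1@12:L]

Answer: ball2:lands@11:R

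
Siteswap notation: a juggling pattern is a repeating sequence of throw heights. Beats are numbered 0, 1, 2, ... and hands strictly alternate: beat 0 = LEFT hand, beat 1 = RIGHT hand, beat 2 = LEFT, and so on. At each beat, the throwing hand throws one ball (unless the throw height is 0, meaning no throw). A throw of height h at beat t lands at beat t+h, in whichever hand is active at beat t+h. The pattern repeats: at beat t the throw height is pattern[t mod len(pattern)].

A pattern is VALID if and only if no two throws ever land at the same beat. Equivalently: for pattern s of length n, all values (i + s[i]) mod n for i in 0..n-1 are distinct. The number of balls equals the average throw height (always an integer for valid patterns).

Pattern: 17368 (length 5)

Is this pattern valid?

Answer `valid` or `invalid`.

i=0: (i + s[i]) mod n = (0 + 1) mod 5 = 1
i=1: (i + s[i]) mod n = (1 + 7) mod 5 = 3
i=2: (i + s[i]) mod n = (2 + 3) mod 5 = 0
i=3: (i + s[i]) mod n = (3 + 6) mod 5 = 4
i=4: (i + s[i]) mod n = (4 + 8) mod 5 = 2
Residues: [1, 3, 0, 4, 2], distinct: True

Answer: valid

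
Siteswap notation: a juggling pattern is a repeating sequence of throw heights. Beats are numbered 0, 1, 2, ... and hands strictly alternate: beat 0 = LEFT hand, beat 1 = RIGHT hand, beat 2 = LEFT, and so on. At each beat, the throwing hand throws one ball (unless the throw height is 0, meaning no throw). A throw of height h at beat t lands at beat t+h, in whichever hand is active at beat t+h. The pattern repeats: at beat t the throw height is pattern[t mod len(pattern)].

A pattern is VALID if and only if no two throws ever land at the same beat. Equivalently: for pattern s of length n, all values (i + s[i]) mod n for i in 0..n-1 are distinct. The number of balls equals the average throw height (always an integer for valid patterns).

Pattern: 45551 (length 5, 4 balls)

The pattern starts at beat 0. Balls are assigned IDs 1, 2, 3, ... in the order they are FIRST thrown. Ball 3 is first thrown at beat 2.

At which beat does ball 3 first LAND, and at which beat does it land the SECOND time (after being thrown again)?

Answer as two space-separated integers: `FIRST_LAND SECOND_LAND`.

Answer: 7 12

Derivation:
Beat 0 (L): throw ball1 h=4 -> lands@4:L; in-air after throw: [b1@4:L]
Beat 1 (R): throw ball2 h=5 -> lands@6:L; in-air after throw: [b1@4:L b2@6:L]
Beat 2 (L): throw ball3 h=5 -> lands@7:R; in-air after throw: [b1@4:L b2@6:L b3@7:R]
Beat 3 (R): throw ball4 h=5 -> lands@8:L; in-air after throw: [b1@4:L b2@6:L b3@7:R b4@8:L]
Beat 4 (L): throw ball1 h=1 -> lands@5:R; in-air after throw: [b1@5:R b2@6:L b3@7:R b4@8:L]
Beat 5 (R): throw ball1 h=4 -> lands@9:R; in-air after throw: [b2@6:L b3@7:R b4@8:L b1@9:R]
Beat 6 (L): throw ball2 h=5 -> lands@11:R; in-air after throw: [b3@7:R b4@8:L b1@9:R b2@11:R]
Beat 7 (R): throw ball3 h=5 -> lands@12:L; in-air after throw: [b4@8:L b1@9:R b2@11:R b3@12:L]
Beat 8 (L): throw ball4 h=5 -> lands@13:R; in-air after throw: [b1@9:R b2@11:R b3@12:L b4@13:R]
Beat 9 (R): throw ball1 h=1 -> lands@10:L; in-air after throw: [b1@10:L b2@11:R b3@12:L b4@13:R]
Beat 10 (L): throw ball1 h=4 -> lands@14:L; in-air after throw: [b2@11:R b3@12:L b4@13:R b1@14:L]
Beat 11 (R): throw ball2 h=5 -> lands@16:L; in-air after throw: [b3@12:L b4@13:R b1@14:L b2@16:L]
Beat 12 (L): throw ball3 h=5 -> lands@17:R; in-air after throw: [b4@13:R b1@14:L b2@16:L b3@17:R]
Ball 3: thrown@2 h=5 -> first land @7; rethrown@7 h=5 -> second land @12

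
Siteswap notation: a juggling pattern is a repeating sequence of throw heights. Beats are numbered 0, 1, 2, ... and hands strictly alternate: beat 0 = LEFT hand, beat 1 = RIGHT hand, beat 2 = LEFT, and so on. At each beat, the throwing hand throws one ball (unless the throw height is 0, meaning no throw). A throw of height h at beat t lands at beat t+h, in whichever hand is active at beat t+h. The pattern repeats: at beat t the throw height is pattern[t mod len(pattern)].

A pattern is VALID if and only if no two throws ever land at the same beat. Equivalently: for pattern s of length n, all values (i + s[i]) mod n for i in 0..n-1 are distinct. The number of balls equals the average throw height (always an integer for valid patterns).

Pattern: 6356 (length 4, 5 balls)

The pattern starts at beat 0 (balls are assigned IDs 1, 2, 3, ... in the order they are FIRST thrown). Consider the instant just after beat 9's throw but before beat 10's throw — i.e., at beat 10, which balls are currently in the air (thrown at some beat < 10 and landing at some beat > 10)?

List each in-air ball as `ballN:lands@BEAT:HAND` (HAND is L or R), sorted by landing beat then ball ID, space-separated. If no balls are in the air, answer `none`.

Answer: ball1:lands@11:R ball4:lands@12:L ball3:lands@13:R ball5:lands@14:L

Derivation:
Beat 0 (L): throw ball1 h=6 -> lands@6:L; in-air after throw: [b1@6:L]
Beat 1 (R): throw ball2 h=3 -> lands@4:L; in-air after throw: [b2@4:L b1@6:L]
Beat 2 (L): throw ball3 h=5 -> lands@7:R; in-air after throw: [b2@4:L b1@6:L b3@7:R]
Beat 3 (R): throw ball4 h=6 -> lands@9:R; in-air after throw: [b2@4:L b1@6:L b3@7:R b4@9:R]
Beat 4 (L): throw ball2 h=6 -> lands@10:L; in-air after throw: [b1@6:L b3@7:R b4@9:R b2@10:L]
Beat 5 (R): throw ball5 h=3 -> lands@8:L; in-air after throw: [b1@6:L b3@7:R b5@8:L b4@9:R b2@10:L]
Beat 6 (L): throw ball1 h=5 -> lands@11:R; in-air after throw: [b3@7:R b5@8:L b4@9:R b2@10:L b1@11:R]
Beat 7 (R): throw ball3 h=6 -> lands@13:R; in-air after throw: [b5@8:L b4@9:R b2@10:L b1@11:R b3@13:R]
Beat 8 (L): throw ball5 h=6 -> lands@14:L; in-air after throw: [b4@9:R b2@10:L b1@11:R b3@13:R b5@14:L]
Beat 9 (R): throw ball4 h=3 -> lands@12:L; in-air after throw: [b2@10:L b1@11:R b4@12:L b3@13:R b5@14:L]
Beat 10 (L): throw ball2 h=5 -> lands@15:R; in-air after throw: [b1@11:R b4@12:L b3@13:R b5@14:L b2@15:R]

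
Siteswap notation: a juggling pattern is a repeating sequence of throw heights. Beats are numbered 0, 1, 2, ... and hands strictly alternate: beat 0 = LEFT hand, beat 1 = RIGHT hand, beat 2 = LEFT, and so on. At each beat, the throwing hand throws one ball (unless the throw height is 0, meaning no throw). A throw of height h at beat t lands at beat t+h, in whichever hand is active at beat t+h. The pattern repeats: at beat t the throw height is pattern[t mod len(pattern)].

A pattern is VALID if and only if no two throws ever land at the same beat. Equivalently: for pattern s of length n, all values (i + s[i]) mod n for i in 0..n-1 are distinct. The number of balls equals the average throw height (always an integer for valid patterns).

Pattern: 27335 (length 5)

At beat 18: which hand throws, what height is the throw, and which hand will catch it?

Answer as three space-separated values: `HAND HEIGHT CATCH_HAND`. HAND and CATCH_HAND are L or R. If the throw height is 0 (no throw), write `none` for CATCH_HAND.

Beat 18: 18 mod 2 = 0, so hand = L
Throw height = pattern[18 mod 5] = pattern[3] = 3
Lands at beat 18+3=21, 21 mod 2 = 1, so catch hand = R

Answer: L 3 R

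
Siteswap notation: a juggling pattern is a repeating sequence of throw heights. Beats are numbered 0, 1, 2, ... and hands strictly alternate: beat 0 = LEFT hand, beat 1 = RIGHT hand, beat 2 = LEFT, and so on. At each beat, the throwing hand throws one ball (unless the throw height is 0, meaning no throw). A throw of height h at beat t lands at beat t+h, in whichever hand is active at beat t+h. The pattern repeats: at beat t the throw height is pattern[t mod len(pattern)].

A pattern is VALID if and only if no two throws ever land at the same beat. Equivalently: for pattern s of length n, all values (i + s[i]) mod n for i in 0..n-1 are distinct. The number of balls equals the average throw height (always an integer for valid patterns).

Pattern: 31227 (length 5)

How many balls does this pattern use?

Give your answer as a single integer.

Answer: 3

Derivation:
Pattern = [3, 1, 2, 2, 7], length n = 5
  position 0: throw height = 3, running sum = 3
  position 1: throw height = 1, running sum = 4
  position 2: throw height = 2, running sum = 6
  position 3: throw height = 2, running sum = 8
  position 4: throw height = 7, running sum = 15
Total sum = 15; balls = sum / n = 15 / 5 = 3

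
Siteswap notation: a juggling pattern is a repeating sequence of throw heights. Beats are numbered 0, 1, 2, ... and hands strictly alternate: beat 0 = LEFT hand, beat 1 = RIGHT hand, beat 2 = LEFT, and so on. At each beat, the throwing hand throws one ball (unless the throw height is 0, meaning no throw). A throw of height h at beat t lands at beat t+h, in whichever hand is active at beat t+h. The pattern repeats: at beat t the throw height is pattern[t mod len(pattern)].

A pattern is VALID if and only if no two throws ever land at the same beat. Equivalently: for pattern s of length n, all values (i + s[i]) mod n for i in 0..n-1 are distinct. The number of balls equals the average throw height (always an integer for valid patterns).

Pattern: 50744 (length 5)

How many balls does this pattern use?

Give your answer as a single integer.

Pattern = [5, 0, 7, 4, 4], length n = 5
  position 0: throw height = 5, running sum = 5
  position 1: throw height = 0, running sum = 5
  position 2: throw height = 7, running sum = 12
  position 3: throw height = 4, running sum = 16
  position 4: throw height = 4, running sum = 20
Total sum = 20; balls = sum / n = 20 / 5 = 4

Answer: 4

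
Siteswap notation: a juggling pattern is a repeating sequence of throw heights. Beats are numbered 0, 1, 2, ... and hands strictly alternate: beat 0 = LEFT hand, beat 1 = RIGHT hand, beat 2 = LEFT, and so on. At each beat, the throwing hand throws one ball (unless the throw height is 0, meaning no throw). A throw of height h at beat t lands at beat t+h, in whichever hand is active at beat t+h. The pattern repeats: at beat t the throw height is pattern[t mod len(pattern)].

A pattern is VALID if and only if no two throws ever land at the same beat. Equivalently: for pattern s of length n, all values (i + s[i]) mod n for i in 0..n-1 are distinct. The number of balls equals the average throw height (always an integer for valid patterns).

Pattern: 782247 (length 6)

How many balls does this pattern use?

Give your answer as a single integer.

Pattern = [7, 8, 2, 2, 4, 7], length n = 6
  position 0: throw height = 7, running sum = 7
  position 1: throw height = 8, running sum = 15
  position 2: throw height = 2, running sum = 17
  position 3: throw height = 2, running sum = 19
  position 4: throw height = 4, running sum = 23
  position 5: throw height = 7, running sum = 30
Total sum = 30; balls = sum / n = 30 / 6 = 5

Answer: 5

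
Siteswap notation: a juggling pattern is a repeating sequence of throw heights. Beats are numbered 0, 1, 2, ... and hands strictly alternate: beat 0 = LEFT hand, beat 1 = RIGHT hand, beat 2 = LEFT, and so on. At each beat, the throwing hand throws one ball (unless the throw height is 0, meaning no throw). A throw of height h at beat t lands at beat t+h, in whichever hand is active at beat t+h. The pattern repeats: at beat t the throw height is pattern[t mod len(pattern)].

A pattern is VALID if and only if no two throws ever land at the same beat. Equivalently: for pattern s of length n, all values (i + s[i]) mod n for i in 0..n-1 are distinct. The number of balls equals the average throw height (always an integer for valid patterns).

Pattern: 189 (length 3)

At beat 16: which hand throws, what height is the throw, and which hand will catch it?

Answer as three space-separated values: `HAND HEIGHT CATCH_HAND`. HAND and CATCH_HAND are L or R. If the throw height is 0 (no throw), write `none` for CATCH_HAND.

Answer: L 8 L

Derivation:
Beat 16: 16 mod 2 = 0, so hand = L
Throw height = pattern[16 mod 3] = pattern[1] = 8
Lands at beat 16+8=24, 24 mod 2 = 0, so catch hand = L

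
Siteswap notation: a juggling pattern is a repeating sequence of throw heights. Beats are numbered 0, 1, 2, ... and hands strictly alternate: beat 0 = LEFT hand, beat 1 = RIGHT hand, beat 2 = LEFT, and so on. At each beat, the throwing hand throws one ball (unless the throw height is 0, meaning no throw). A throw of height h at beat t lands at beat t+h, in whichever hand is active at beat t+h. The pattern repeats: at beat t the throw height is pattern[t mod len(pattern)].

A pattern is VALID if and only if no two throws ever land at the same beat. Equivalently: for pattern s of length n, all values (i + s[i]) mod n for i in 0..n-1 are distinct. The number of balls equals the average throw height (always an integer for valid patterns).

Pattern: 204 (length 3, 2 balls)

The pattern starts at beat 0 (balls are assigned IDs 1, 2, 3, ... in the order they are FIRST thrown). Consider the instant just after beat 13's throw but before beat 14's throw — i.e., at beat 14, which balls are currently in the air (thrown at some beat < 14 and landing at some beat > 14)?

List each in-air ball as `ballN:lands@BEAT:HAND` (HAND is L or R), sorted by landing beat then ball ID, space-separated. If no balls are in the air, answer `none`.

Answer: ball2:lands@15:R

Derivation:
Beat 0 (L): throw ball1 h=2 -> lands@2:L; in-air after throw: [b1@2:L]
Beat 2 (L): throw ball1 h=4 -> lands@6:L; in-air after throw: [b1@6:L]
Beat 3 (R): throw ball2 h=2 -> lands@5:R; in-air after throw: [b2@5:R b1@6:L]
Beat 5 (R): throw ball2 h=4 -> lands@9:R; in-air after throw: [b1@6:L b2@9:R]
Beat 6 (L): throw ball1 h=2 -> lands@8:L; in-air after throw: [b1@8:L b2@9:R]
Beat 8 (L): throw ball1 h=4 -> lands@12:L; in-air after throw: [b2@9:R b1@12:L]
Beat 9 (R): throw ball2 h=2 -> lands@11:R; in-air after throw: [b2@11:R b1@12:L]
Beat 11 (R): throw ball2 h=4 -> lands@15:R; in-air after throw: [b1@12:L b2@15:R]
Beat 12 (L): throw ball1 h=2 -> lands@14:L; in-air after throw: [b1@14:L b2@15:R]
Beat 14 (L): throw ball1 h=4 -> lands@18:L; in-air after throw: [b2@15:R b1@18:L]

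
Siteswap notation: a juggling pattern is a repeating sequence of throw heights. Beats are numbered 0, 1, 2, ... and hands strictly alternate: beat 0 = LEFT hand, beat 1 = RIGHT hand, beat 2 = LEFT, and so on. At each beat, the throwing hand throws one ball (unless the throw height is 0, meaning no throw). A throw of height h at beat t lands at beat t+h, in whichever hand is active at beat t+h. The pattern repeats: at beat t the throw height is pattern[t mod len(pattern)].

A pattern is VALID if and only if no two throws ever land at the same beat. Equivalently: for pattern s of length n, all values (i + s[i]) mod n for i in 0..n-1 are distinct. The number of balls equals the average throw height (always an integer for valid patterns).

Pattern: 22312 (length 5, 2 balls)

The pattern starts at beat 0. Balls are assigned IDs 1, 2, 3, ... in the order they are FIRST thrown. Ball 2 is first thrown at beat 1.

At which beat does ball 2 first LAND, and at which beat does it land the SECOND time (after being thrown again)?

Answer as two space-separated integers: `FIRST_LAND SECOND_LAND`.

Answer: 3 4

Derivation:
Beat 0 (L): throw ball1 h=2 -> lands@2:L; in-air after throw: [b1@2:L]
Beat 1 (R): throw ball2 h=2 -> lands@3:R; in-air after throw: [b1@2:L b2@3:R]
Beat 2 (L): throw ball1 h=3 -> lands@5:R; in-air after throw: [b2@3:R b1@5:R]
Beat 3 (R): throw ball2 h=1 -> lands@4:L; in-air after throw: [b2@4:L b1@5:R]
Beat 4 (L): throw ball2 h=2 -> lands@6:L; in-air after throw: [b1@5:R b2@6:L]
Ball 2: thrown@1 h=2 -> first land @3; rethrown@3 h=1 -> second land @4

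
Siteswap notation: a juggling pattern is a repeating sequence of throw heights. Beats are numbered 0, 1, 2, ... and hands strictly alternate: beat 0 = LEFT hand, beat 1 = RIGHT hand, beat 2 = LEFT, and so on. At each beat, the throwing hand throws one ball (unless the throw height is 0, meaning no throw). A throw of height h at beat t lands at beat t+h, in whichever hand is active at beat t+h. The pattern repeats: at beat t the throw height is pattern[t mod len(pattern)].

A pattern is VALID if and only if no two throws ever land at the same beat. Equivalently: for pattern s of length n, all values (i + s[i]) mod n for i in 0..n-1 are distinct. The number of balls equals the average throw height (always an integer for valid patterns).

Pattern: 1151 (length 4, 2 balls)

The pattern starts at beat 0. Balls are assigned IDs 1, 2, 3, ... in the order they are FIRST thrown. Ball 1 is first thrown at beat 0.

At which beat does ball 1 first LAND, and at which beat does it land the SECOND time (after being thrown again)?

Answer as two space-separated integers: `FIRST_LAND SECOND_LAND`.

Answer: 1 2

Derivation:
Beat 0 (L): throw ball1 h=1 -> lands@1:R; in-air after throw: [b1@1:R]
Beat 1 (R): throw ball1 h=1 -> lands@2:L; in-air after throw: [b1@2:L]
Beat 2 (L): throw ball1 h=5 -> lands@7:R; in-air after throw: [b1@7:R]
Ball 1: thrown@0 h=1 -> first land @1; rethrown@1 h=1 -> second land @2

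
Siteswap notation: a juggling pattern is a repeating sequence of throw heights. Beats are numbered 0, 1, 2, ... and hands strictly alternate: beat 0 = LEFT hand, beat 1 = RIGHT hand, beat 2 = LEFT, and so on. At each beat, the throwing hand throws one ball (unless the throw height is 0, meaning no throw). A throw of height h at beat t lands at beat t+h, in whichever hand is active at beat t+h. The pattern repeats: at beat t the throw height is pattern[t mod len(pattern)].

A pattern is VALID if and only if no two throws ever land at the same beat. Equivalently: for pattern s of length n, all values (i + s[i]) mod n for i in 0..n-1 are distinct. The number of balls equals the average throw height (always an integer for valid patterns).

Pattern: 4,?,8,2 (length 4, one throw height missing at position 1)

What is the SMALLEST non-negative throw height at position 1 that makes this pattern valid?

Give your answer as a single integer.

i=0: (0 + 4) mod 4 = 0
i=1: s[i]=? (unknown)
i=2: (2 + 8) mod 4 = 2
i=3: (3 + 2) mod 4 = 1
Known residues: [0, 1, 2]; need a permutation of 0..3, so missing residue r = 3
Need (1 + s) mod 4 = 3; smallest s = (3 - 1) mod 4 = 2

Answer: 2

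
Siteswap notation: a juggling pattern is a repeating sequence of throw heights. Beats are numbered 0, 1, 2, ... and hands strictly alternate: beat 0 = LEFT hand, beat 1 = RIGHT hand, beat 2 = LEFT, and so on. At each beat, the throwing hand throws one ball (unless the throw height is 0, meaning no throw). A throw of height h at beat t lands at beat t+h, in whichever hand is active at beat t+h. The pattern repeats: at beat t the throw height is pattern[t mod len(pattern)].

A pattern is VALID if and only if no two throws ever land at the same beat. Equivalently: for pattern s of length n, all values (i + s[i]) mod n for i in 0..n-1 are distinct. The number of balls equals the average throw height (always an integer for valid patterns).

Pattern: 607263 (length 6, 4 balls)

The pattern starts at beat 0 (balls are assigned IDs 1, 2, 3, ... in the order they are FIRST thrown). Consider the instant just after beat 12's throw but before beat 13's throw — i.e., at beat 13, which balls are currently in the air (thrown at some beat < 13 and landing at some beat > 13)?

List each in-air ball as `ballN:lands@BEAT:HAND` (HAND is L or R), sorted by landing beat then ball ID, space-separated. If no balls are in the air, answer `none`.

Beat 0 (L): throw ball1 h=6 -> lands@6:L; in-air after throw: [b1@6:L]
Beat 2 (L): throw ball2 h=7 -> lands@9:R; in-air after throw: [b1@6:L b2@9:R]
Beat 3 (R): throw ball3 h=2 -> lands@5:R; in-air after throw: [b3@5:R b1@6:L b2@9:R]
Beat 4 (L): throw ball4 h=6 -> lands@10:L; in-air after throw: [b3@5:R b1@6:L b2@9:R b4@10:L]
Beat 5 (R): throw ball3 h=3 -> lands@8:L; in-air after throw: [b1@6:L b3@8:L b2@9:R b4@10:L]
Beat 6 (L): throw ball1 h=6 -> lands@12:L; in-air after throw: [b3@8:L b2@9:R b4@10:L b1@12:L]
Beat 8 (L): throw ball3 h=7 -> lands@15:R; in-air after throw: [b2@9:R b4@10:L b1@12:L b3@15:R]
Beat 9 (R): throw ball2 h=2 -> lands@11:R; in-air after throw: [b4@10:L b2@11:R b1@12:L b3@15:R]
Beat 10 (L): throw ball4 h=6 -> lands@16:L; in-air after throw: [b2@11:R b1@12:L b3@15:R b4@16:L]
Beat 11 (R): throw ball2 h=3 -> lands@14:L; in-air after throw: [b1@12:L b2@14:L b3@15:R b4@16:L]
Beat 12 (L): throw ball1 h=6 -> lands@18:L; in-air after throw: [b2@14:L b3@15:R b4@16:L b1@18:L]

Answer: ball2:lands@14:L ball3:lands@15:R ball4:lands@16:L ball1:lands@18:L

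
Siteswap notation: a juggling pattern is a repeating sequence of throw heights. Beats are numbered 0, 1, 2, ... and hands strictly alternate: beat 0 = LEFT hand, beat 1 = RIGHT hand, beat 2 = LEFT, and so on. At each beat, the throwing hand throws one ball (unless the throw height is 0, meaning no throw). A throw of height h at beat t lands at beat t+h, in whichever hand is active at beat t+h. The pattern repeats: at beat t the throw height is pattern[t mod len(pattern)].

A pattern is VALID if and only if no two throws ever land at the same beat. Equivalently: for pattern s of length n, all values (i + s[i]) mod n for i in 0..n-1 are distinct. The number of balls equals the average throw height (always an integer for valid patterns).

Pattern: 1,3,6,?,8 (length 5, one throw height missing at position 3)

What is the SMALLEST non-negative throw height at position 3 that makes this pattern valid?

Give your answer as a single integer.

i=0: (0 + 1) mod 5 = 1
i=1: (1 + 3) mod 5 = 4
i=2: (2 + 6) mod 5 = 3
i=3: s[i]=? (unknown)
i=4: (4 + 8) mod 5 = 2
Known residues: [1, 2, 3, 4]; need a permutation of 0..4, so missing residue r = 0
Need (3 + s) mod 5 = 0; smallest s = (0 - 3) mod 5 = 2

Answer: 2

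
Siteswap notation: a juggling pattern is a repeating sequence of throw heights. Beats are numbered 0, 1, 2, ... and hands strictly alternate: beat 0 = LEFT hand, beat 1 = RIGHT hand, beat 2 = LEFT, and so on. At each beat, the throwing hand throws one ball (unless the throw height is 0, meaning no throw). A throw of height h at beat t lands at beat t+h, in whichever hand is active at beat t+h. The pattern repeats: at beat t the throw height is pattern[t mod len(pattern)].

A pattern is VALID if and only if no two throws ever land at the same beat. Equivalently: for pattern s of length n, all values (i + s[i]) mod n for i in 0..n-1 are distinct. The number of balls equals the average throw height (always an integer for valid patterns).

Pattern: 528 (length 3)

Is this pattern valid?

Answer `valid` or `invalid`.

i=0: (i + s[i]) mod n = (0 + 5) mod 3 = 2
i=1: (i + s[i]) mod n = (1 + 2) mod 3 = 0
i=2: (i + s[i]) mod n = (2 + 8) mod 3 = 1
Residues: [2, 0, 1], distinct: True

Answer: valid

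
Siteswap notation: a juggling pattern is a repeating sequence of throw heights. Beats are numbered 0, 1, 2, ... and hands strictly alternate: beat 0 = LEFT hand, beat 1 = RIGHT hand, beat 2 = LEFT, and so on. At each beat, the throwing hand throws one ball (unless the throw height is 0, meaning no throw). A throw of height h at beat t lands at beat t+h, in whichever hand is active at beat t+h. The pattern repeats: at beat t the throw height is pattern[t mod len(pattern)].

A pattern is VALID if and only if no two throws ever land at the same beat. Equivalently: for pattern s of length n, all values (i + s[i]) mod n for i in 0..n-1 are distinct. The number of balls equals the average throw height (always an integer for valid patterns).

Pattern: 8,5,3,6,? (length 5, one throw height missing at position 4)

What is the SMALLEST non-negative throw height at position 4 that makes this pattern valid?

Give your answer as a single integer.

Answer: 3

Derivation:
i=0: (0 + 8) mod 5 = 3
i=1: (1 + 5) mod 5 = 1
i=2: (2 + 3) mod 5 = 0
i=3: (3 + 6) mod 5 = 4
i=4: s[i]=? (unknown)
Known residues: [0, 1, 3, 4]; need a permutation of 0..4, so missing residue r = 2
Need (4 + s) mod 5 = 2; smallest s = (2 - 4) mod 5 = 3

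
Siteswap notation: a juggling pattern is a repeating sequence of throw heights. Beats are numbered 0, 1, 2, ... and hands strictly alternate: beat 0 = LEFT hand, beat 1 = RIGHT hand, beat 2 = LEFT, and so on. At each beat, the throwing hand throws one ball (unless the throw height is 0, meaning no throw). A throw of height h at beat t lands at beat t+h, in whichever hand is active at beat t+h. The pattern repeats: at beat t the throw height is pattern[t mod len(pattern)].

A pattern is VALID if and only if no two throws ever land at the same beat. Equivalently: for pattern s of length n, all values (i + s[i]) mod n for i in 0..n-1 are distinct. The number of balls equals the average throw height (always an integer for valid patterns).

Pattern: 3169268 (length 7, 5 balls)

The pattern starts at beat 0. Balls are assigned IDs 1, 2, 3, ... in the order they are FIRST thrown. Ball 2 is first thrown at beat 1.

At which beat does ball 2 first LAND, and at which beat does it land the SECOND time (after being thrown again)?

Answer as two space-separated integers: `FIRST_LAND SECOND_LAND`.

Beat 0 (L): throw ball1 h=3 -> lands@3:R; in-air after throw: [b1@3:R]
Beat 1 (R): throw ball2 h=1 -> lands@2:L; in-air after throw: [b2@2:L b1@3:R]
Beat 2 (L): throw ball2 h=6 -> lands@8:L; in-air after throw: [b1@3:R b2@8:L]
Beat 3 (R): throw ball1 h=9 -> lands@12:L; in-air after throw: [b2@8:L b1@12:L]
Beat 4 (L): throw ball3 h=2 -> lands@6:L; in-air after throw: [b3@6:L b2@8:L b1@12:L]
Beat 5 (R): throw ball4 h=6 -> lands@11:R; in-air after throw: [b3@6:L b2@8:L b4@11:R b1@12:L]
Beat 6 (L): throw ball3 h=8 -> lands@14:L; in-air after throw: [b2@8:L b4@11:R b1@12:L b3@14:L]
Beat 7 (R): throw ball5 h=3 -> lands@10:L; in-air after throw: [b2@8:L b5@10:L b4@11:R b1@12:L b3@14:L]
Beat 8 (L): throw ball2 h=1 -> lands@9:R; in-air after throw: [b2@9:R b5@10:L b4@11:R b1@12:L b3@14:L]
Ball 2: thrown@1 h=1 -> first land @2; rethrown@2 h=6 -> second land @8

Answer: 2 8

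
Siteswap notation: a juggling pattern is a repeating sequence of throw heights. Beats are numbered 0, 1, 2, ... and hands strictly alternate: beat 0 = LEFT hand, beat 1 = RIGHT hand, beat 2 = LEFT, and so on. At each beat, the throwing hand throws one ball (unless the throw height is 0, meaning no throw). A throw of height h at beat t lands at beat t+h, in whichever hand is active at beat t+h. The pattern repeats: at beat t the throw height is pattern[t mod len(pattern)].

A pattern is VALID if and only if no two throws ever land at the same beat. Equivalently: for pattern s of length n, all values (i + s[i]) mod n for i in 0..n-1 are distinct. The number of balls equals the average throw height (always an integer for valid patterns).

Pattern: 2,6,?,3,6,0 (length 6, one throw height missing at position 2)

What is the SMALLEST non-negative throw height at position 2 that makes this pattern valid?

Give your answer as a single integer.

Answer: 1

Derivation:
i=0: (0 + 2) mod 6 = 2
i=1: (1 + 6) mod 6 = 1
i=2: s[i]=? (unknown)
i=3: (3 + 3) mod 6 = 0
i=4: (4 + 6) mod 6 = 4
i=5: (5 + 0) mod 6 = 5
Known residues: [0, 1, 2, 4, 5]; need a permutation of 0..5, so missing residue r = 3
Need (2 + s) mod 6 = 3; smallest s = (3 - 2) mod 6 = 1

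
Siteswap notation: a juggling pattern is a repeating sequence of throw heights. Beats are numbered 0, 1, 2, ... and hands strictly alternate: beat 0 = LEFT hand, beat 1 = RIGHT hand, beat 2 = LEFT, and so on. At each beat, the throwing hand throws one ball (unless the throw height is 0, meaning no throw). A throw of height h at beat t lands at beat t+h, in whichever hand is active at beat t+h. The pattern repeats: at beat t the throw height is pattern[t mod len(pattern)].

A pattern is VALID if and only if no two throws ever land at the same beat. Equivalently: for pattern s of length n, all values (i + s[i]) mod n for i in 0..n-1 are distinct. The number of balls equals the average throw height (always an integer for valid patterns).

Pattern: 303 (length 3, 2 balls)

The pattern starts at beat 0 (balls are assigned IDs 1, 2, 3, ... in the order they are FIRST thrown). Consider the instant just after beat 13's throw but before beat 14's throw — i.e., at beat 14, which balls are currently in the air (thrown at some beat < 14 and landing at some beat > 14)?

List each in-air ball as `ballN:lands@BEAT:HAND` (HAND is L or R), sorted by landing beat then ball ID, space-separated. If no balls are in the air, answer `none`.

Beat 0 (L): throw ball1 h=3 -> lands@3:R; in-air after throw: [b1@3:R]
Beat 2 (L): throw ball2 h=3 -> lands@5:R; in-air after throw: [b1@3:R b2@5:R]
Beat 3 (R): throw ball1 h=3 -> lands@6:L; in-air after throw: [b2@5:R b1@6:L]
Beat 5 (R): throw ball2 h=3 -> lands@8:L; in-air after throw: [b1@6:L b2@8:L]
Beat 6 (L): throw ball1 h=3 -> lands@9:R; in-air after throw: [b2@8:L b1@9:R]
Beat 8 (L): throw ball2 h=3 -> lands@11:R; in-air after throw: [b1@9:R b2@11:R]
Beat 9 (R): throw ball1 h=3 -> lands@12:L; in-air after throw: [b2@11:R b1@12:L]
Beat 11 (R): throw ball2 h=3 -> lands@14:L; in-air after throw: [b1@12:L b2@14:L]
Beat 12 (L): throw ball1 h=3 -> lands@15:R; in-air after throw: [b2@14:L b1@15:R]
Beat 14 (L): throw ball2 h=3 -> lands@17:R; in-air after throw: [b1@15:R b2@17:R]

Answer: ball1:lands@15:R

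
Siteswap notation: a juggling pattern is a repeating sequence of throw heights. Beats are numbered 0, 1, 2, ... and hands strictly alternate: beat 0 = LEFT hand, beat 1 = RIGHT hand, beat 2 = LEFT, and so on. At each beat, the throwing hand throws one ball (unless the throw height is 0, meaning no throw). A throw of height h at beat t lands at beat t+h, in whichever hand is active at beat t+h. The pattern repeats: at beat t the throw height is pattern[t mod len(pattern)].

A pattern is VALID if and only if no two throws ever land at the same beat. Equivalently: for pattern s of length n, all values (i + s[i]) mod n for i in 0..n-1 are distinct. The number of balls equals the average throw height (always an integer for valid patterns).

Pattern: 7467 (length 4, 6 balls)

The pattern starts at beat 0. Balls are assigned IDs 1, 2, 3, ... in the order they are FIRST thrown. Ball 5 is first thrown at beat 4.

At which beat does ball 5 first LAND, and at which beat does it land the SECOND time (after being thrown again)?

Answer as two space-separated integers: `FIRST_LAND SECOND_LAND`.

Answer: 11 18

Derivation:
Beat 0 (L): throw ball1 h=7 -> lands@7:R; in-air after throw: [b1@7:R]
Beat 1 (R): throw ball2 h=4 -> lands@5:R; in-air after throw: [b2@5:R b1@7:R]
Beat 2 (L): throw ball3 h=6 -> lands@8:L; in-air after throw: [b2@5:R b1@7:R b3@8:L]
Beat 3 (R): throw ball4 h=7 -> lands@10:L; in-air after throw: [b2@5:R b1@7:R b3@8:L b4@10:L]
Beat 4 (L): throw ball5 h=7 -> lands@11:R; in-air after throw: [b2@5:R b1@7:R b3@8:L b4@10:L b5@11:R]
Beat 5 (R): throw ball2 h=4 -> lands@9:R; in-air after throw: [b1@7:R b3@8:L b2@9:R b4@10:L b5@11:R]
Beat 6 (L): throw ball6 h=6 -> lands@12:L; in-air after throw: [b1@7:R b3@8:L b2@9:R b4@10:L b5@11:R b6@12:L]
Beat 7 (R): throw ball1 h=7 -> lands@14:L; in-air after throw: [b3@8:L b2@9:R b4@10:L b5@11:R b6@12:L b1@14:L]
Beat 8 (L): throw ball3 h=7 -> lands@15:R; in-air after throw: [b2@9:R b4@10:L b5@11:R b6@12:L b1@14:L b3@15:R]
Beat 9 (R): throw ball2 h=4 -> lands@13:R; in-air after throw: [b4@10:L b5@11:R b6@12:L b2@13:R b1@14:L b3@15:R]
Beat 10 (L): throw ball4 h=6 -> lands@16:L; in-air after throw: [b5@11:R b6@12:L b2@13:R b1@14:L b3@15:R b4@16:L]
Beat 11 (R): throw ball5 h=7 -> lands@18:L; in-air after throw: [b6@12:L b2@13:R b1@14:L b3@15:R b4@16:L b5@18:L]
Beat 12 (L): throw ball6 h=7 -> lands@19:R; in-air after throw: [b2@13:R b1@14:L b3@15:R b4@16:L b5@18:L b6@19:R]
Beat 13 (R): throw ball2 h=4 -> lands@17:R; in-air after throw: [b1@14:L b3@15:R b4@16:L b2@17:R b5@18:L b6@19:R]
Beat 14 (L): throw ball1 h=6 -> lands@20:L; in-air after throw: [b3@15:R b4@16:L b2@17:R b5@18:L b6@19:R b1@20:L]
Beat 15 (R): throw ball3 h=7 -> lands@22:L; in-air after throw: [b4@16:L b2@17:R b5@18:L b6@19:R b1@20:L b3@22:L]
Beat 16 (L): throw ball4 h=7 -> lands@23:R; in-air after throw: [b2@17:R b5@18:L b6@19:R b1@20:L b3@22:L b4@23:R]
Beat 17 (R): throw ball2 h=4 -> lands@21:R; in-air after throw: [b5@18:L b6@19:R b1@20:L b2@21:R b3@22:L b4@23:R]
Beat 18 (L): throw ball5 h=6 -> lands@24:L; in-air after throw: [b6@19:R b1@20:L b2@21:R b3@22:L b4@23:R b5@24:L]
Ball 5: thrown@4 h=7 -> first land @11; rethrown@11 h=7 -> second land @18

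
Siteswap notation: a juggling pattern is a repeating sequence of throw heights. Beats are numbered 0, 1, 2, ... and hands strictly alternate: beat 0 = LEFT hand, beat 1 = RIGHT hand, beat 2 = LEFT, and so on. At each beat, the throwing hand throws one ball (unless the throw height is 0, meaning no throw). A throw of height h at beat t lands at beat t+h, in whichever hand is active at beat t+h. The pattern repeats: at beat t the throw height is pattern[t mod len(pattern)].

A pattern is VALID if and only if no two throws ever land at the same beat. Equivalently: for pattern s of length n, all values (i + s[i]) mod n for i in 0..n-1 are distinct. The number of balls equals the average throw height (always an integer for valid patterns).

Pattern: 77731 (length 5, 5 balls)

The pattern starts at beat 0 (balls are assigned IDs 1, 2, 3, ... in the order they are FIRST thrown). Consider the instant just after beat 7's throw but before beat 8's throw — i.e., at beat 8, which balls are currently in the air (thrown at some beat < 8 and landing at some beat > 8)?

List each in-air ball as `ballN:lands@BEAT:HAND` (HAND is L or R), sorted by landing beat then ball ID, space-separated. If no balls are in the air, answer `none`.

Beat 0 (L): throw ball1 h=7 -> lands@7:R; in-air after throw: [b1@7:R]
Beat 1 (R): throw ball2 h=7 -> lands@8:L; in-air after throw: [b1@7:R b2@8:L]
Beat 2 (L): throw ball3 h=7 -> lands@9:R; in-air after throw: [b1@7:R b2@8:L b3@9:R]
Beat 3 (R): throw ball4 h=3 -> lands@6:L; in-air after throw: [b4@6:L b1@7:R b2@8:L b3@9:R]
Beat 4 (L): throw ball5 h=1 -> lands@5:R; in-air after throw: [b5@5:R b4@6:L b1@7:R b2@8:L b3@9:R]
Beat 5 (R): throw ball5 h=7 -> lands@12:L; in-air after throw: [b4@6:L b1@7:R b2@8:L b3@9:R b5@12:L]
Beat 6 (L): throw ball4 h=7 -> lands@13:R; in-air after throw: [b1@7:R b2@8:L b3@9:R b5@12:L b4@13:R]
Beat 7 (R): throw ball1 h=7 -> lands@14:L; in-air after throw: [b2@8:L b3@9:R b5@12:L b4@13:R b1@14:L]
Beat 8 (L): throw ball2 h=3 -> lands@11:R; in-air after throw: [b3@9:R b2@11:R b5@12:L b4@13:R b1@14:L]

Answer: ball3:lands@9:R ball5:lands@12:L ball4:lands@13:R ball1:lands@14:L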